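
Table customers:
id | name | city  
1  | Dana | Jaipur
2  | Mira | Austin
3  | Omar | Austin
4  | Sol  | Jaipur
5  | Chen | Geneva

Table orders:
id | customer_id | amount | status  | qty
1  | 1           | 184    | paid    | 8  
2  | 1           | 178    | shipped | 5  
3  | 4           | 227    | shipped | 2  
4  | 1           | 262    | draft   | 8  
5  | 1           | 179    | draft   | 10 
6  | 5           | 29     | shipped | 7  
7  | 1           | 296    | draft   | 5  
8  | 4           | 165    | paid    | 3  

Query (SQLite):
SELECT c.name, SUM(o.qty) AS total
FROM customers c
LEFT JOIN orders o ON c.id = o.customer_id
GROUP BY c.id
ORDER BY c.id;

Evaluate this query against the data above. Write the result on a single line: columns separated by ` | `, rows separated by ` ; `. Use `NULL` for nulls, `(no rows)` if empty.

Dana | 36 ; Mira | NULL ; Omar | NULL ; Sol | 5 ; Chen | 7

LEFT JOIN keeps every customers row; unmatched ones get NULL for orders columns.
Group by customers.id and compute SUM(o.qty). SUM over an all-NULL group is NULL.
  1: ids {1, 2, 4, 5, 7} → SUM(o.qty)=36
  2: ids {—} → SUM(o.qty)=NULL
  3: ids {—} → SUM(o.qty)=NULL
  4: ids {3, 8} → SUM(o.qty)=5
  5: ids {6} → SUM(o.qty)=7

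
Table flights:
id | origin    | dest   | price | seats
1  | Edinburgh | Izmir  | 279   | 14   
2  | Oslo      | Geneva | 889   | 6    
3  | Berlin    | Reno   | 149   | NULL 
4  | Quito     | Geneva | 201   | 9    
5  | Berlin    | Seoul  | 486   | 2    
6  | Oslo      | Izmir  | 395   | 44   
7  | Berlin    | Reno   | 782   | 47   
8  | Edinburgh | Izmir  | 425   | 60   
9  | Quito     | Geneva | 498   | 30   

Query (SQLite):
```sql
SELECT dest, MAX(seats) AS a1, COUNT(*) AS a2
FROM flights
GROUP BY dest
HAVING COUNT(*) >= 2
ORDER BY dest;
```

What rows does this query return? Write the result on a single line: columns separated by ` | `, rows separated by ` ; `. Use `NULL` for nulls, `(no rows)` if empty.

Geneva | 30 | 3 ; Izmir | 60 | 3 ; Reno | 47 | 2

Group flights by dest.
Per group compute: MAX(seats), COUNT(*).
HAVING: drop groups with fewer than 2 rows.
  Geneva: ids {2, 4, 9} → MAX(seats)=30, COUNT(*)=3
  Izmir: ids {1, 6, 8} → MAX(seats)=60, COUNT(*)=3
  Reno: ids {3, 7} → MAX(seats)=47, COUNT(*)=2
  Seoul: ids {5} → MAX(seats)=2, COUNT(*)=1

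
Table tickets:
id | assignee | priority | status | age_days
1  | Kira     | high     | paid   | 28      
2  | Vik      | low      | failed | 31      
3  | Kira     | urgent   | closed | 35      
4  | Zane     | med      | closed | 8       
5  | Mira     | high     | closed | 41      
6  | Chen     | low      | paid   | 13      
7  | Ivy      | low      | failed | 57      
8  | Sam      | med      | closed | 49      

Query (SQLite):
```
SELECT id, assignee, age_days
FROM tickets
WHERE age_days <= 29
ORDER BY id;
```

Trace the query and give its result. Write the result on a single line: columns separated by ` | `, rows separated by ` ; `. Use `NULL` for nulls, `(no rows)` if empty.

age_days <= 29: ids {1, 4, 6}

1 | Kira | 28 ; 4 | Zane | 8 ; 6 | Chen | 13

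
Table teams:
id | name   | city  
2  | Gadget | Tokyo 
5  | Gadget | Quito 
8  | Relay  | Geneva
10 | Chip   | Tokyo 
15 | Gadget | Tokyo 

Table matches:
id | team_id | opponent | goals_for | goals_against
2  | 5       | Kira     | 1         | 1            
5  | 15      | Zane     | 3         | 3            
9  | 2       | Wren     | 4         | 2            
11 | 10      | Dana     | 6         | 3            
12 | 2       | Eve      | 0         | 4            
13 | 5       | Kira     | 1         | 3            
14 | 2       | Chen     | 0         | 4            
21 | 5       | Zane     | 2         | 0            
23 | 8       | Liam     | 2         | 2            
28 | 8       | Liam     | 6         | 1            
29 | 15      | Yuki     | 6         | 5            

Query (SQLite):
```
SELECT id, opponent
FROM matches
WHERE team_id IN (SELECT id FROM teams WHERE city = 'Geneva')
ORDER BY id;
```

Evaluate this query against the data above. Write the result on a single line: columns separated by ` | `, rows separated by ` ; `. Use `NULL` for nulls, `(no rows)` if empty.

23 | Liam ; 28 | Liam

Inner query: teams.id where city = 'Geneva'.
Outer: keep matches rows whose team_id is in that set.
Inner query → {8}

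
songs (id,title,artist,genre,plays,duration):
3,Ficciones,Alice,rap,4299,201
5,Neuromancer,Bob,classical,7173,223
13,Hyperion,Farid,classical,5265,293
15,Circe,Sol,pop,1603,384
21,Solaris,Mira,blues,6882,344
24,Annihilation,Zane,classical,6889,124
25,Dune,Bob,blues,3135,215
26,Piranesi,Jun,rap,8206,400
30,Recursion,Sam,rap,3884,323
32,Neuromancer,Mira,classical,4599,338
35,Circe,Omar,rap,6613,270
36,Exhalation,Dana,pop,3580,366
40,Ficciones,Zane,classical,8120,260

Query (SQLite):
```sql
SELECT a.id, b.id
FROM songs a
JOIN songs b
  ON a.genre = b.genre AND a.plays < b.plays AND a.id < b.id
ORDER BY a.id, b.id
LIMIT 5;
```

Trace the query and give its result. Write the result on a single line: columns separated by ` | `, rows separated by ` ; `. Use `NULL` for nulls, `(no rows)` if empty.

3 | 26 ; 3 | 35 ; 5 | 40 ; 13 | 24 ; 13 | 40

Pairs (a,b) with same genre, a.plays < b.plays, a.id < b.id.
genre groups: blues:{21,25} classical:{5,13,24,32,40} pop:{15,36} rap:{3,26,30,35}
Ordered by (a.id, b.id); first 5.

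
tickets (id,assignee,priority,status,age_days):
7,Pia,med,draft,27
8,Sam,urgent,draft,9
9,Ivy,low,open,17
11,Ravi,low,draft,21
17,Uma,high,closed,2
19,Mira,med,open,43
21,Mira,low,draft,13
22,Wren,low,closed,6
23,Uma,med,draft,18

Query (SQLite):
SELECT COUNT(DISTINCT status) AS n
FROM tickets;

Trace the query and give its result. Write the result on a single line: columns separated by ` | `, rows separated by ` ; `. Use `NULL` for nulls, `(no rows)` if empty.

3

Count distinct non-NULL status values.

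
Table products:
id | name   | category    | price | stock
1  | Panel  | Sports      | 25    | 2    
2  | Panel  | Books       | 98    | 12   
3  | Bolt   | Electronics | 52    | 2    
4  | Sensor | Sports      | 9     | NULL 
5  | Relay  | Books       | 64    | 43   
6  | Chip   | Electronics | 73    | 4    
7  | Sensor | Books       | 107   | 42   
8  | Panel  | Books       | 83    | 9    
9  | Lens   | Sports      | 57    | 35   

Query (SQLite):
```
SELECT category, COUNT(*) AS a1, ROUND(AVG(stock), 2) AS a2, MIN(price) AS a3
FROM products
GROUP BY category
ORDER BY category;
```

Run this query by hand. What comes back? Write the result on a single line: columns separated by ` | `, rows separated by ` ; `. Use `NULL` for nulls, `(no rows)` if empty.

Books | 4 | 26.5 | 64 ; Electronics | 2 | 3 | 52 ; Sports | 3 | 18.5 | 9

Group products by category.
Per group compute: COUNT(*), ROUND(AVG(stock), 2), MIN(price).
  Books: ids {2, 5, 7, 8} → COUNT(*)=4, ROUND(AVG(stock), 2)=26.5, MIN(price)=64
  Electronics: ids {3, 6} → COUNT(*)=2, ROUND(AVG(stock), 2)=3, MIN(price)=52
  Sports: ids {1, 4, 9} → COUNT(*)=3, ROUND(AVG(stock), 2)=18.5, MIN(price)=9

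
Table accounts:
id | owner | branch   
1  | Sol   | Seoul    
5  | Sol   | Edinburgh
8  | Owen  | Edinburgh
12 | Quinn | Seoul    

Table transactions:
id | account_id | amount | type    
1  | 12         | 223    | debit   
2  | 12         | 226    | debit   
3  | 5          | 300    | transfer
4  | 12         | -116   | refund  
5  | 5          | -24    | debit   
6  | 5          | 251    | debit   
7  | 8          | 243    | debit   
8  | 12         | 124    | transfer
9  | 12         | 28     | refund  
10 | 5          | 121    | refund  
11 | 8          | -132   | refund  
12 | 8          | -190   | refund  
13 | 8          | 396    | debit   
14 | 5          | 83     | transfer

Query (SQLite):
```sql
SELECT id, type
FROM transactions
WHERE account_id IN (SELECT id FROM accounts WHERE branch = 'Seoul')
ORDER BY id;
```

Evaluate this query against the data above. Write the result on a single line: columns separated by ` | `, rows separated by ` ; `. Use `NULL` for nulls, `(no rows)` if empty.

1 | debit ; 2 | debit ; 4 | refund ; 8 | transfer ; 9 | refund

Inner query: accounts.id where branch = 'Seoul'.
Outer: keep transactions rows whose account_id is in that set.
Inner query → {1, 12}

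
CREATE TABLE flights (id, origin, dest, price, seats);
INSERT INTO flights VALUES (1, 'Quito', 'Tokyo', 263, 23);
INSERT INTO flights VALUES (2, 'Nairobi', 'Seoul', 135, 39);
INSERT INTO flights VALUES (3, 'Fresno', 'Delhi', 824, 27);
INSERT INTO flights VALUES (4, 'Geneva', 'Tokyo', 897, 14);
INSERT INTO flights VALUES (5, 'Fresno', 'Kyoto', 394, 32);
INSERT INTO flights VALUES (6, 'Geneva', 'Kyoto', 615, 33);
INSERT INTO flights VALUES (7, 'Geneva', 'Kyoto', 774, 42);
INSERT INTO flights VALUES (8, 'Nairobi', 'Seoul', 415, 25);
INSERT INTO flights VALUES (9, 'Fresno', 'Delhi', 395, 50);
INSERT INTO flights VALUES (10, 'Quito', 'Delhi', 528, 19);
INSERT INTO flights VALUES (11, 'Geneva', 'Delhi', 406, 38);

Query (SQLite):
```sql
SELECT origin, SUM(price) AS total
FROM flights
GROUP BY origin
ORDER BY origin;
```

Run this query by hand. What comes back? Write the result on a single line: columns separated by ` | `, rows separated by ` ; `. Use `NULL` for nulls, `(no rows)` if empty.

Fresno | 1613 ; Geneva | 2692 ; Nairobi | 550 ; Quito | 791

Partition flights by origin; compute SUM(price) within each group.
  Fresno: ids {3, 5, 9} → SUM(price)=1613
  Geneva: ids {4, 6, 7, 11} → SUM(price)=2692
  Nairobi: ids {2, 8} → SUM(price)=550
  Quito: ids {1, 10} → SUM(price)=791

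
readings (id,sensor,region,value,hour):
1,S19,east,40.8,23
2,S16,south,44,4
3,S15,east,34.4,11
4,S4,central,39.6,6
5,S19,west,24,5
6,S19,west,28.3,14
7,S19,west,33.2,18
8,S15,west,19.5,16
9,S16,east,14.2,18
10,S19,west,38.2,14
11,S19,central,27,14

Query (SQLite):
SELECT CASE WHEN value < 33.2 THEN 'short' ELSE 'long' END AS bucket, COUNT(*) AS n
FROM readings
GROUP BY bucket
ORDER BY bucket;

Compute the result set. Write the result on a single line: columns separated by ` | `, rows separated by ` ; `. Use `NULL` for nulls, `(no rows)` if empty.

Bucket rows by value < 33.2 → 'short' else 'long'; count each bucket.

long | 6 ; short | 5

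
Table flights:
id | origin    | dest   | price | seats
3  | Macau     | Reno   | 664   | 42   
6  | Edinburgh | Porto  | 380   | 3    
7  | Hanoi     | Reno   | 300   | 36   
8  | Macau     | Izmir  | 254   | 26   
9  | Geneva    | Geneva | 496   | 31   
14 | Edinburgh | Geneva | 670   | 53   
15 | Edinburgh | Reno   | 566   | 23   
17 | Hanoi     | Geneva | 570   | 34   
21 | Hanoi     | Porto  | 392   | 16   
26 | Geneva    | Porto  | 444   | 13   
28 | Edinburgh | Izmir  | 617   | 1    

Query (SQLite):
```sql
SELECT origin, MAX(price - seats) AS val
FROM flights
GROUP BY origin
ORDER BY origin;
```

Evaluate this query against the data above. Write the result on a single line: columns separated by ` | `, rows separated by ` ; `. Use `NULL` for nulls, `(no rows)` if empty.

For each row compute price - seats.
Group by origin; take MAX of the expression per group.
  Edinburgh: ids {6, 14, 15, 28} → MAX(price - seats)=617
  Geneva: ids {9, 26} → MAX(price - seats)=465
  Hanoi: ids {7, 17, 21} → MAX(price - seats)=536
  Macau: ids {3, 8} → MAX(price - seats)=622

Edinburgh | 617 ; Geneva | 465 ; Hanoi | 536 ; Macau | 622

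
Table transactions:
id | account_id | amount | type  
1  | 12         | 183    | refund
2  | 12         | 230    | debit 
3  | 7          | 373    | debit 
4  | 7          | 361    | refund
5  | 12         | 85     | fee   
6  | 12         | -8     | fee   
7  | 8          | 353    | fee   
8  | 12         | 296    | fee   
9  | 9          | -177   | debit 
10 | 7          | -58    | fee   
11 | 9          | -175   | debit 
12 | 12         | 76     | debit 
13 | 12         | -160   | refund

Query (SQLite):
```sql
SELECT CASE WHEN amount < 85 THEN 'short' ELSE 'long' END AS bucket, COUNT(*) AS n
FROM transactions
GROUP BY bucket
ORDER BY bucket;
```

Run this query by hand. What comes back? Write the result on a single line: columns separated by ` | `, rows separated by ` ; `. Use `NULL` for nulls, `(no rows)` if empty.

Bucket rows by amount < 85 → 'short' else 'long'; count each bucket.

long | 7 ; short | 6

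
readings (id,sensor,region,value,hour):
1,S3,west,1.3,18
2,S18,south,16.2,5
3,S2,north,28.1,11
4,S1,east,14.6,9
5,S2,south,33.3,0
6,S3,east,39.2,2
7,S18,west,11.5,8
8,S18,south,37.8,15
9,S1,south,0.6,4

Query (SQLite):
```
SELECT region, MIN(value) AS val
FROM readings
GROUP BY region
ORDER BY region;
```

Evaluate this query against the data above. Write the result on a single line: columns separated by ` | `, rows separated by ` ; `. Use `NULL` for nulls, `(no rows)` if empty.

Partition readings by region; compute MIN(value) within each group.
  east: ids {4, 6} → MIN(value)=14.6
  north: ids {3} → MIN(value)=28.1
  south: ids {2, 5, 8, 9} → MIN(value)=0.6
  west: ids {1, 7} → MIN(value)=1.3

east | 14.6 ; north | 28.1 ; south | 0.6 ; west | 1.3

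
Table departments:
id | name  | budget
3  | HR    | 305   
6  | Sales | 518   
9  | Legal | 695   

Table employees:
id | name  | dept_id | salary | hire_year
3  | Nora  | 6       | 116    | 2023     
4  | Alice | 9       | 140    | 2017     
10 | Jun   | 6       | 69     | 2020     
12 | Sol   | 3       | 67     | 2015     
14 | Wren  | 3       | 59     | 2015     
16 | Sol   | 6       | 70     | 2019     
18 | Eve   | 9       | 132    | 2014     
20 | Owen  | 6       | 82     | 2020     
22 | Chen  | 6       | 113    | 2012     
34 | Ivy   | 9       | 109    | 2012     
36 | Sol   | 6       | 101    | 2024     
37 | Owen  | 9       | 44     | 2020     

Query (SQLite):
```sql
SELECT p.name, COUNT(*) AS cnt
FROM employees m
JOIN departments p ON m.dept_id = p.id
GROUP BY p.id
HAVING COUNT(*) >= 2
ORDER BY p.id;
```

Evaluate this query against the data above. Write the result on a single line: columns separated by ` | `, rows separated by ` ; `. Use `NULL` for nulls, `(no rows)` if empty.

Join each employees row to its departments via dept_id.
Group joined rows by departments.id; compute COUNT(*) per group.
HAVING: keep groups with count ≥ 2.
  3: ids {12, 14} → COUNT(*)=2
  6: ids {3, 10, 16, 20, 22, 36} → COUNT(*)=6
  9: ids {4, 18, 34, 37} → COUNT(*)=4

HR | 2 ; Sales | 6 ; Legal | 4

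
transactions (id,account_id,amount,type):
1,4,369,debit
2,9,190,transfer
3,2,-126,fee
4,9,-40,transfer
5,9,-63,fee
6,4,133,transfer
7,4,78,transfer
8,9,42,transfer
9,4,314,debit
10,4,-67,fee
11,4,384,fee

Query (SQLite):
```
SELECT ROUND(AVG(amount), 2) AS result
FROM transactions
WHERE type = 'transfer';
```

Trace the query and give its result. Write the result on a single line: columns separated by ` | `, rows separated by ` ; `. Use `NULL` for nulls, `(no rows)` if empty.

Rows where type='transfer' → amount values: [190, -40, 133, 78, 42].
AVG = 403 / 5 (rounded to 2 dp).

80.6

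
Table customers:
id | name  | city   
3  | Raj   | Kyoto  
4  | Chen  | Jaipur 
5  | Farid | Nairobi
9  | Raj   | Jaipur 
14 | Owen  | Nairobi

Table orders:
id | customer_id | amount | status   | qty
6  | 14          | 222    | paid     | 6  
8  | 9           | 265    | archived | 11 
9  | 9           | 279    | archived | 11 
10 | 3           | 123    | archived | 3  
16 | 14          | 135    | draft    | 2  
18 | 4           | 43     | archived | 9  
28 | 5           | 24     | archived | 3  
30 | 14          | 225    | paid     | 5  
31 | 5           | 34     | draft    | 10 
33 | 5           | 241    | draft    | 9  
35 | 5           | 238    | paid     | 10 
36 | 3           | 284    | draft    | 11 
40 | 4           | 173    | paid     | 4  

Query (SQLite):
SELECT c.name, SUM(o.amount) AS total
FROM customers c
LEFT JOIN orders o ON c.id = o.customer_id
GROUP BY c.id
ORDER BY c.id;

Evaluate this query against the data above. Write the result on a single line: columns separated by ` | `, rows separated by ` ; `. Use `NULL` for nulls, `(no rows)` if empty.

LEFT JOIN keeps every customers row; unmatched ones get NULL for orders columns.
Group by customers.id and compute SUM(o.amount). SUM over an all-NULL group is NULL.
  3: ids {10, 36} → SUM(o.amount)=407
  4: ids {18, 40} → SUM(o.amount)=216
  5: ids {28, 31, 33, 35} → SUM(o.amount)=537
  9: ids {8, 9} → SUM(o.amount)=544
  14: ids {6, 16, 30} → SUM(o.amount)=582

Raj | 407 ; Chen | 216 ; Farid | 537 ; Raj | 544 ; Owen | 582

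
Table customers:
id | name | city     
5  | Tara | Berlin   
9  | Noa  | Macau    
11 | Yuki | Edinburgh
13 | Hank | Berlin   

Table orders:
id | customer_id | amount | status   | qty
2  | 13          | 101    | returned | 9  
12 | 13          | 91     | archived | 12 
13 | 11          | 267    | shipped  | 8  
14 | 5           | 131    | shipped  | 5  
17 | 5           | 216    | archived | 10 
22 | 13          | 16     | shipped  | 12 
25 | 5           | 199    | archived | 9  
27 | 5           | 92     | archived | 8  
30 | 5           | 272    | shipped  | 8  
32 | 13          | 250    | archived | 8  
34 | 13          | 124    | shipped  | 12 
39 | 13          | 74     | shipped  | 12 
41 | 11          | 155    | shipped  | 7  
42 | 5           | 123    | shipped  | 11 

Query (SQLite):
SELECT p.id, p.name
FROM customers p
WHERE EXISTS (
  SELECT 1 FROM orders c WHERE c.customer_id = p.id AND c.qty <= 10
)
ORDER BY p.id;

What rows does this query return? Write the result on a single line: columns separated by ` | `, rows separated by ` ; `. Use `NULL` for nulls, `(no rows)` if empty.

For each customers row, check whether any orders with matching customer_id has qty <= 10.
Keep rows where that is true.

5 | Tara ; 11 | Yuki ; 13 | Hank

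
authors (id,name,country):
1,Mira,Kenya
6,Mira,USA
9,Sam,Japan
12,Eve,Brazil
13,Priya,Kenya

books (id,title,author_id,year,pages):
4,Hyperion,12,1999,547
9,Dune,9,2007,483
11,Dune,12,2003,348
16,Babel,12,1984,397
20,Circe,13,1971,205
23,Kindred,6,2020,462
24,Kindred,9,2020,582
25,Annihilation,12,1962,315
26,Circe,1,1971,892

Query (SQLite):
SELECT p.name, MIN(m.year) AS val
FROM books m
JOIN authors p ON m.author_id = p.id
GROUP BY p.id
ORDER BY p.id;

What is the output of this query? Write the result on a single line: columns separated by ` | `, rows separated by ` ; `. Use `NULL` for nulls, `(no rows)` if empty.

Mira | 1971 ; Mira | 2020 ; Sam | 2007 ; Eve | 1962 ; Priya | 1971

Join each books row to its authors via author_id.
Group joined rows by authors.id; compute MIN(m.year) per group.
  1: ids {26} → MIN(m.year)=1971
  6: ids {23} → MIN(m.year)=2020
  9: ids {9, 24} → MIN(m.year)=2007
  12: ids {4, 11, 16, 25} → MIN(m.year)=1962
  13: ids {20} → MIN(m.year)=1971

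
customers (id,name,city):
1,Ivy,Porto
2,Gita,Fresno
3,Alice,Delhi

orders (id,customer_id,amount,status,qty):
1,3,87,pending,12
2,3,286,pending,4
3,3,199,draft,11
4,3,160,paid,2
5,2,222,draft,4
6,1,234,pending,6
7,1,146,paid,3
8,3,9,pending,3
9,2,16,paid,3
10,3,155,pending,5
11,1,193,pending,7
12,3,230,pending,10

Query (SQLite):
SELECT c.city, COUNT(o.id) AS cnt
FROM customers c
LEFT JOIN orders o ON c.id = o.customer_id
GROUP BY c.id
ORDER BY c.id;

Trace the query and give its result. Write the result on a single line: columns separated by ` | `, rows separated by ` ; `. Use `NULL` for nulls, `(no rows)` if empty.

LEFT JOIN keeps every customers row; unmatched ones get NULL for orders columns.
Group by customers.id and compute COUNT(o.id). COUNT(col) of an all-NULL group is 0.
  1: ids {6, 7, 11} → COUNT(o.id)=3
  2: ids {5, 9} → COUNT(o.id)=2
  3: ids {1, 2, 3, 4, 8, 10, 12} → COUNT(o.id)=7

Porto | 3 ; Fresno | 2 ; Delhi | 7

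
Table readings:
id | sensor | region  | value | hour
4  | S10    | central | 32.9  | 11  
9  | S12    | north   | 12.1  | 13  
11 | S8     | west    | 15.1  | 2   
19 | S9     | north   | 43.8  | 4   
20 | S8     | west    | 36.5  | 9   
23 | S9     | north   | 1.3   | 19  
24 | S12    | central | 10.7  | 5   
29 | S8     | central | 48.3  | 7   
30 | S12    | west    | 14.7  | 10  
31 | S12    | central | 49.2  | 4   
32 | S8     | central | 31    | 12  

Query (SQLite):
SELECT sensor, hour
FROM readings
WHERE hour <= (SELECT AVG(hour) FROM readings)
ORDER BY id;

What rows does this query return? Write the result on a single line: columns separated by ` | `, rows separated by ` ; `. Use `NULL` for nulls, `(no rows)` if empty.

Scalar subquery: AVG(hour) over all readings rows = 8.727273 (≈; comparison uses full precision).
Keep rows where hour <= that value.

S8 | 2 ; S9 | 4 ; S12 | 5 ; S8 | 7 ; S12 | 4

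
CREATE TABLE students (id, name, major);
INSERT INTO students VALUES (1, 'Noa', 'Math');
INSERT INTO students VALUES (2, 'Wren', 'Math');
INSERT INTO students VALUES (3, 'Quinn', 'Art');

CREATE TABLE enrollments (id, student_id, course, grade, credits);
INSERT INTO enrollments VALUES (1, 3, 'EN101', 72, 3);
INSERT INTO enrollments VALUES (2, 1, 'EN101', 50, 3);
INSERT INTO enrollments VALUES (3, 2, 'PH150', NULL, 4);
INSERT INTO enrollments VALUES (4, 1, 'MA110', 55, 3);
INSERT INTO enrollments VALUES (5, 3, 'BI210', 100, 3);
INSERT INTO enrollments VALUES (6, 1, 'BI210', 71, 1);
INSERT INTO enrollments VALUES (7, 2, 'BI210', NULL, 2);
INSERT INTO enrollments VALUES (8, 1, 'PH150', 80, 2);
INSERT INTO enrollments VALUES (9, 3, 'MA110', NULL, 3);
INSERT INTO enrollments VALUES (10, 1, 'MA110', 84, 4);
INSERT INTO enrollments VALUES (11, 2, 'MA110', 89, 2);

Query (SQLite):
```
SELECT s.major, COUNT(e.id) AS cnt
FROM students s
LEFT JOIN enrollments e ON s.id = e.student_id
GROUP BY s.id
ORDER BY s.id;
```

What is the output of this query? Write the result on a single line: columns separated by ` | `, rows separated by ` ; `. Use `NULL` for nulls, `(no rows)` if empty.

Math | 5 ; Math | 3 ; Art | 3

LEFT JOIN keeps every students row; unmatched ones get NULL for enrollments columns.
Group by students.id and compute COUNT(e.id). COUNT(col) of an all-NULL group is 0.
  1: ids {2, 4, 6, 8, 10} → COUNT(e.id)=5
  2: ids {3, 7, 11} → COUNT(e.id)=3
  3: ids {1, 5, 9} → COUNT(e.id)=3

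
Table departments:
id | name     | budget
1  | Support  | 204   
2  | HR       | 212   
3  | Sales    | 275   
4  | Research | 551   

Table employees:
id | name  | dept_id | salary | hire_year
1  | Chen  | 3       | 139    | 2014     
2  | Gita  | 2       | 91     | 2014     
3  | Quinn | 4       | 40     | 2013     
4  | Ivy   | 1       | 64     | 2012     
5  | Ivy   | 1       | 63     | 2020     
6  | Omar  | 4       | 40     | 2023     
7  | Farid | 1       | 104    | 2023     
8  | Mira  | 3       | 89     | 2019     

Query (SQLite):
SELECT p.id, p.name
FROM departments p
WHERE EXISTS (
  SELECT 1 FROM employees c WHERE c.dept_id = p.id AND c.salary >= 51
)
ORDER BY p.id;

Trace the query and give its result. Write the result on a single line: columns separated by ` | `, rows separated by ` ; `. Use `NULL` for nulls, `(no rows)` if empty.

1 | Support ; 2 | HR ; 3 | Sales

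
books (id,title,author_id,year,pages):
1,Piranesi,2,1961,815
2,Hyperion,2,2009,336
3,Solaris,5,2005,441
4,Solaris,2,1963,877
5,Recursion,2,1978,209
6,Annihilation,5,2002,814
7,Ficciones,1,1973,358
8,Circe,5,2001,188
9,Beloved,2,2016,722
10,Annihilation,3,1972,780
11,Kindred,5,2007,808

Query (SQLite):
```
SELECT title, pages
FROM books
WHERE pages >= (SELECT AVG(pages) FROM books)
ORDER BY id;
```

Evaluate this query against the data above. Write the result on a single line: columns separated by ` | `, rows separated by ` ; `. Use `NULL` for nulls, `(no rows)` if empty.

Piranesi | 815 ; Solaris | 877 ; Annihilation | 814 ; Beloved | 722 ; Annihilation | 780 ; Kindred | 808

Scalar subquery: AVG(pages) over all books rows = 577.090909 (≈; comparison uses full precision).
Keep rows where pages >= that value.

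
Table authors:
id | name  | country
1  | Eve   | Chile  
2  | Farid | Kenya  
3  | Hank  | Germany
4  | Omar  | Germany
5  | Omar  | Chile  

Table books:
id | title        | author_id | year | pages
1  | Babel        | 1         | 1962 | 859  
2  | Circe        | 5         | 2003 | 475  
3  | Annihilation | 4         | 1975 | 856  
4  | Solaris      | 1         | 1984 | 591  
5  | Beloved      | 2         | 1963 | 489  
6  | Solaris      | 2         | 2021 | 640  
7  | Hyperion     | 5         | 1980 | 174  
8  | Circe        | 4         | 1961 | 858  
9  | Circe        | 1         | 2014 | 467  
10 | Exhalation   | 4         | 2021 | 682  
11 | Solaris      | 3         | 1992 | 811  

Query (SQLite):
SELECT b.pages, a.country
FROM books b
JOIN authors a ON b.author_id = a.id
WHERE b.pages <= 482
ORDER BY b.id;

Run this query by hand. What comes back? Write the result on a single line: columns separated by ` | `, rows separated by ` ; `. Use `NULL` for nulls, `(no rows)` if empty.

475 | Chile ; 174 | Chile ; 467 | Chile

Each books row matches the authors row where author_id = authors.id.
Then keep rows with b.pages <= 482.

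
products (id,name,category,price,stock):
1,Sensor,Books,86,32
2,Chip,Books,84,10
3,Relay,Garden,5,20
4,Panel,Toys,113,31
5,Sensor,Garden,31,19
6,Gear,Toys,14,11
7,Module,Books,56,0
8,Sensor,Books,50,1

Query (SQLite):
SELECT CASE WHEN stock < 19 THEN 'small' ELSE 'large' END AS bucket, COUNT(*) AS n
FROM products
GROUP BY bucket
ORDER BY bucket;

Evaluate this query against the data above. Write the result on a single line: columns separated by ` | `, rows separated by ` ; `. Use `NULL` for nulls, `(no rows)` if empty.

large | 4 ; small | 4

Bucket rows by stock < 19 → 'small' else 'large'; count each bucket.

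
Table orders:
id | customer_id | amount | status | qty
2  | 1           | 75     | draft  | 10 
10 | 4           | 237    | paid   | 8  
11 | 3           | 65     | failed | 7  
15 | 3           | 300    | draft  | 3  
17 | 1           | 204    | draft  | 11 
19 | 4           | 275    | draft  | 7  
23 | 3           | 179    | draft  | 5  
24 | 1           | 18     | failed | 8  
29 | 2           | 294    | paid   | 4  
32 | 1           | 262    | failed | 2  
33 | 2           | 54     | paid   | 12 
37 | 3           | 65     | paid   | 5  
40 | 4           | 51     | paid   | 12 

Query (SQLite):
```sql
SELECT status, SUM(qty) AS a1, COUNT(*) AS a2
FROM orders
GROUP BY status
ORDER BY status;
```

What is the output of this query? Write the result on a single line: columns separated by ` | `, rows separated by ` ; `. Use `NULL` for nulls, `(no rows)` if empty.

draft | 36 | 5 ; failed | 17 | 3 ; paid | 41 | 5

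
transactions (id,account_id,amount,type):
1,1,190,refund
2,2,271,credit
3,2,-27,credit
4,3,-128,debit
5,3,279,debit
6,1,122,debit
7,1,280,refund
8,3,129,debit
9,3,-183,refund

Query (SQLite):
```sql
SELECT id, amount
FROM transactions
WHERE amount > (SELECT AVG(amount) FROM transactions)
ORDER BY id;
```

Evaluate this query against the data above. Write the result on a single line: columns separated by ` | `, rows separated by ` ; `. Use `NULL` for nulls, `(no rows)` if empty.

Scalar subquery: AVG(amount) over all transactions rows = 103.666667 (≈; comparison uses full precision).
Keep rows where amount > that value.

1 | 190 ; 2 | 271 ; 5 | 279 ; 6 | 122 ; 7 | 280 ; 8 | 129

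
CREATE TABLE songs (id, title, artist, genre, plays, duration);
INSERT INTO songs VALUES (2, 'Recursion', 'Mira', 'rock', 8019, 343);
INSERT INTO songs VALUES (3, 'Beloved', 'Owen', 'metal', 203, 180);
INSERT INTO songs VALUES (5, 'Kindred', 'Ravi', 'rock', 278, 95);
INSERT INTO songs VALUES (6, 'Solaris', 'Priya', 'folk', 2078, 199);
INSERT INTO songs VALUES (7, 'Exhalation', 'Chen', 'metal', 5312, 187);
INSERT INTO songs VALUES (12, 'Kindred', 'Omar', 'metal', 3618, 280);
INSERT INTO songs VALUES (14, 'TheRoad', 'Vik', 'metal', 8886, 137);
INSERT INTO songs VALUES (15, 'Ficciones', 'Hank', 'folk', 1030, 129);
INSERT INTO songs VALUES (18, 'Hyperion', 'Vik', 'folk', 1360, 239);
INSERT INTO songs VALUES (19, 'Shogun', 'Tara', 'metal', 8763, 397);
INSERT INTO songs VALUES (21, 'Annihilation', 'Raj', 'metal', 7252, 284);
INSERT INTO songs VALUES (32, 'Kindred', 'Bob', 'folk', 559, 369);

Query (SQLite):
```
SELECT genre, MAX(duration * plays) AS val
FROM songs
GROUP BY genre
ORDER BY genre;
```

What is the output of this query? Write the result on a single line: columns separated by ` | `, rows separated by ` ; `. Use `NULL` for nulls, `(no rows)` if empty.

For each row compute duration * plays.
Group by genre; take MAX of the expression per group.
  folk: ids {6, 15, 18, 32} → MAX(duration * plays)=413522
  metal: ids {3, 7, 12, 14, 19, 21} → MAX(duration * plays)=3478911
  rock: ids {2, 5} → MAX(duration * plays)=2750517

folk | 413522 ; metal | 3478911 ; rock | 2750517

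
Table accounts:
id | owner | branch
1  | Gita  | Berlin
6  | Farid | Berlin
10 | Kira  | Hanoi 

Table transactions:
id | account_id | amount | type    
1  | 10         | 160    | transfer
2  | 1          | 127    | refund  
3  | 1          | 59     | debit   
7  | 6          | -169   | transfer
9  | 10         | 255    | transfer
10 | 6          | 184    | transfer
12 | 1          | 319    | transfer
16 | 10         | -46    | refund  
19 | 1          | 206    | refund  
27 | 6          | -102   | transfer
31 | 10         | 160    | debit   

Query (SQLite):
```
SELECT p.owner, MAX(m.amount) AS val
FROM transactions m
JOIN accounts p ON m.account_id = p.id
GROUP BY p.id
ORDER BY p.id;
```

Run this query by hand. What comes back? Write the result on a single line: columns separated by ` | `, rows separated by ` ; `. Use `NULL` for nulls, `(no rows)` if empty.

Gita | 319 ; Farid | 184 ; Kira | 255

Join each transactions row to its accounts via account_id.
Group joined rows by accounts.id; compute MAX(m.amount) per group.
  1: ids {2, 3, 12, 19} → MAX(m.amount)=319
  6: ids {7, 10, 27} → MAX(m.amount)=184
  10: ids {1, 9, 16, 31} → MAX(m.amount)=255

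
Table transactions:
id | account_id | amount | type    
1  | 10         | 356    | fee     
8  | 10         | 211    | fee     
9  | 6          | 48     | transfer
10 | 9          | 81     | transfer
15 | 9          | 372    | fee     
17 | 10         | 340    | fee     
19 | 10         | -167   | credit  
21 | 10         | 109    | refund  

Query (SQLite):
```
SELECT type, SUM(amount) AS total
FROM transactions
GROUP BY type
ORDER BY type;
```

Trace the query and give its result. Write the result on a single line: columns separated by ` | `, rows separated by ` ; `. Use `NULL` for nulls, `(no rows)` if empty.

credit | -167 ; fee | 1279 ; refund | 109 ; transfer | 129

Partition transactions by type; compute SUM(amount) within each group.
  credit: ids {19} → SUM(amount)=-167
  fee: ids {1, 8, 15, 17} → SUM(amount)=1279
  refund: ids {21} → SUM(amount)=109
  transfer: ids {9, 10} → SUM(amount)=129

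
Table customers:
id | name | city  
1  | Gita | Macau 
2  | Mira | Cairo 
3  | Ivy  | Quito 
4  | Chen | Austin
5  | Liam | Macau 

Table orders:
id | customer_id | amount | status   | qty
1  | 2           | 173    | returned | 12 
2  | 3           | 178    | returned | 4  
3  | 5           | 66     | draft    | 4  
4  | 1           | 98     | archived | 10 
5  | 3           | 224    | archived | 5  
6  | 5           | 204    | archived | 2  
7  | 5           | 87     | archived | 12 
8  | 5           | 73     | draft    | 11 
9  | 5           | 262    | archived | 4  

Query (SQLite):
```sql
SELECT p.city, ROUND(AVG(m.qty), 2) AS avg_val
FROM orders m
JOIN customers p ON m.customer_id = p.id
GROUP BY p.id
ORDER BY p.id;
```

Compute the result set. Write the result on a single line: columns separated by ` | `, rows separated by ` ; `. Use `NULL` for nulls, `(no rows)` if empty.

Join each orders row to its customers via customer_id.
Group joined rows by customers.id; compute ROUND(AVG(m.qty), 2) per group.
  1: ids {4} → ROUND(AVG(m.qty), 2)=10
  2: ids {1} → ROUND(AVG(m.qty), 2)=12
  3: ids {2, 5} → ROUND(AVG(m.qty), 2)=4.5
  5: ids {3, 6, 7, 8, 9} → ROUND(AVG(m.qty), 2)=6.6

Macau | 10 ; Cairo | 12 ; Quito | 4.5 ; Macau | 6.6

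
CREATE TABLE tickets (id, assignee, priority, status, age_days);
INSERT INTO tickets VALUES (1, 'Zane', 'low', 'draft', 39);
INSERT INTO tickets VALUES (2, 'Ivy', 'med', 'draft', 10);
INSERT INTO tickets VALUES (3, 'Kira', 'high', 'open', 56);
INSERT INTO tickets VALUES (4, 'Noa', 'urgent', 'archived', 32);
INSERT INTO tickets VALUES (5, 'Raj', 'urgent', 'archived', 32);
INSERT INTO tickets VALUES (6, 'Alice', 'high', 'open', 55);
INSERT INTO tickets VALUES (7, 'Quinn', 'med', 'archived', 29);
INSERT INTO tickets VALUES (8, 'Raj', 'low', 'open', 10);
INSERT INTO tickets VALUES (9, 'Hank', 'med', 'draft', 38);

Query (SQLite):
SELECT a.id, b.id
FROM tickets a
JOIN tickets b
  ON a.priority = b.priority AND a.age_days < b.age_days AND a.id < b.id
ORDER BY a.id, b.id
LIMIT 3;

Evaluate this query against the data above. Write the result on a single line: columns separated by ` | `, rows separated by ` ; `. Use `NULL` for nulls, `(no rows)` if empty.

Pairs (a,b) with same priority, a.age_days < b.age_days, a.id < b.id.
priority groups: high:{3,6} low:{1,8} med:{2,7,9} urgent:{4,5}
Ordered by (a.id, b.id); first 3.

2 | 7 ; 2 | 9 ; 7 | 9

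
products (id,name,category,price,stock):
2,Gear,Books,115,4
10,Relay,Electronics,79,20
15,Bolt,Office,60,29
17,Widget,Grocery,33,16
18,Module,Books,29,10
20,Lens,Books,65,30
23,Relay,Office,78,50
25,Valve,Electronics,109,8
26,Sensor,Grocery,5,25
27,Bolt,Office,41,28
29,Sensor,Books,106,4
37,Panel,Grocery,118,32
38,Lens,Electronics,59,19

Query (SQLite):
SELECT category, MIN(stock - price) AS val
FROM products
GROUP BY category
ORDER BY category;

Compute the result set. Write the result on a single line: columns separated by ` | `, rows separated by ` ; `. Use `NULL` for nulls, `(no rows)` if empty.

Books | -111 ; Electronics | -101 ; Grocery | -86 ; Office | -31

For each row compute stock - price.
Group by category; take MIN of the expression per group.
  Books: ids {2, 18, 20, 29} → MIN(stock - price)=-111
  Electronics: ids {10, 25, 38} → MIN(stock - price)=-101
  Grocery: ids {17, 26, 37} → MIN(stock - price)=-86
  Office: ids {15, 23, 27} → MIN(stock - price)=-31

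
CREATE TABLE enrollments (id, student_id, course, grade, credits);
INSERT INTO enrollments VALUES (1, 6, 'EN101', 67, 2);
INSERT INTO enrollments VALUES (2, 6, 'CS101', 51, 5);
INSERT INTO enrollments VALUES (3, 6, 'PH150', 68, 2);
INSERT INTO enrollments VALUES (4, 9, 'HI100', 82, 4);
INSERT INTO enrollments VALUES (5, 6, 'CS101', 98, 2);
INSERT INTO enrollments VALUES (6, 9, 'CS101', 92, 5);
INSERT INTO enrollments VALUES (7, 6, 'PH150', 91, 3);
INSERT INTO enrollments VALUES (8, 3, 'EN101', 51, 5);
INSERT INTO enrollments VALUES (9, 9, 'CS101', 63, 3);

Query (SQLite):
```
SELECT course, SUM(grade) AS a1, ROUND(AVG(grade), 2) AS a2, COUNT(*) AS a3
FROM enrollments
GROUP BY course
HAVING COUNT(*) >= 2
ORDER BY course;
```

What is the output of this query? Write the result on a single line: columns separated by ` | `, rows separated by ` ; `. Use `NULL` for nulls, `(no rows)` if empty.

CS101 | 304 | 76 | 4 ; EN101 | 118 | 59 | 2 ; PH150 | 159 | 79.5 | 2

Group enrollments by course.
Per group compute: SUM(grade), ROUND(AVG(grade), 2), COUNT(*).
HAVING: drop groups with fewer than 2 rows.
  CS101: ids {2, 5, 6, 9} → SUM(grade)=304, ROUND(AVG(grade), 2)=76, COUNT(*)=4
  EN101: ids {1, 8} → SUM(grade)=118, ROUND(AVG(grade), 2)=59, COUNT(*)=2
  HI100: ids {4} → SUM(grade)=82, ROUND(AVG(grade), 2)=82, COUNT(*)=1
  PH150: ids {3, 7} → SUM(grade)=159, ROUND(AVG(grade), 2)=79.5, COUNT(*)=2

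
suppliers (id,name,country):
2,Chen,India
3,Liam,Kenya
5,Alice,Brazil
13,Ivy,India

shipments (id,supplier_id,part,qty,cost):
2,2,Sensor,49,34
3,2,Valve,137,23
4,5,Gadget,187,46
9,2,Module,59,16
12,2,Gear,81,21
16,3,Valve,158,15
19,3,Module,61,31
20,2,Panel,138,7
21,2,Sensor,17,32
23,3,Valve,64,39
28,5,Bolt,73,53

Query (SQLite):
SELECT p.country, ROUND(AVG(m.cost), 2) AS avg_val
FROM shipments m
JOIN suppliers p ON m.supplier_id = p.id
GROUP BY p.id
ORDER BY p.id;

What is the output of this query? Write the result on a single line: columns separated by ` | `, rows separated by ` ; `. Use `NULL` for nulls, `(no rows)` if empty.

India | 22.17 ; Kenya | 28.33 ; Brazil | 49.5

Join each shipments row to its suppliers via supplier_id.
Group joined rows by suppliers.id; compute ROUND(AVG(m.cost), 2) per group.
  2: ids {2, 3, 9, 12, 20, 21} → ROUND(AVG(m.cost), 2)=22.17
  3: ids {16, 19, 23} → ROUND(AVG(m.cost), 2)=28.33
  5: ids {4, 28} → ROUND(AVG(m.cost), 2)=49.5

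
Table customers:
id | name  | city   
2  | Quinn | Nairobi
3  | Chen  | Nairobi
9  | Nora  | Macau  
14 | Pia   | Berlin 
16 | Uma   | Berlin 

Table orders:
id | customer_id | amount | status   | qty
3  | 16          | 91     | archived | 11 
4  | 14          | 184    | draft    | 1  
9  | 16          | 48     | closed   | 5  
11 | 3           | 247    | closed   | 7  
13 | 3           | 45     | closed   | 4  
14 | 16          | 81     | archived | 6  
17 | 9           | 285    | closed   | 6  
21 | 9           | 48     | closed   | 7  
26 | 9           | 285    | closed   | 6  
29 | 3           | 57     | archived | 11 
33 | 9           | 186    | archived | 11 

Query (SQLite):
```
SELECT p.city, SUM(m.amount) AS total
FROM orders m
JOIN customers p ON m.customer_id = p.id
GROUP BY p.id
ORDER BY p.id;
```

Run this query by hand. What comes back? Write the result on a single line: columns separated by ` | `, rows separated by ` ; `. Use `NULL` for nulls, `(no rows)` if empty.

Nairobi | 349 ; Macau | 804 ; Berlin | 184 ; Berlin | 220

Join each orders row to its customers via customer_id.
Group joined rows by customers.id; compute SUM(m.amount) per group.
  3: ids {11, 13, 29} → SUM(m.amount)=349
  9: ids {17, 21, 26, 33} → SUM(m.amount)=804
  14: ids {4} → SUM(m.amount)=184
  16: ids {3, 9, 14} → SUM(m.amount)=220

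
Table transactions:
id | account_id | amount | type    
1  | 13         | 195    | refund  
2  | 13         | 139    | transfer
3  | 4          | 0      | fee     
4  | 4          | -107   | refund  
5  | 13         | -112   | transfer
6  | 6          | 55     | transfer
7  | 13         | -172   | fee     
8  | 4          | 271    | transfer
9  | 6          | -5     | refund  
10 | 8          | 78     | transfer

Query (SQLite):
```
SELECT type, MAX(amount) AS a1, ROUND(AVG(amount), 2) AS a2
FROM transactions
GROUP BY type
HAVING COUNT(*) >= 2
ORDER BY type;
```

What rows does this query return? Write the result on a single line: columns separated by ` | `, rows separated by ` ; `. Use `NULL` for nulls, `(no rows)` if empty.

fee | 0 | -86 ; refund | 195 | 27.67 ; transfer | 271 | 86.2

Group transactions by type.
Per group compute: MAX(amount), ROUND(AVG(amount), 2).
HAVING: drop groups with fewer than 2 rows.
  fee: ids {3, 7} → MAX(amount)=0, ROUND(AVG(amount), 2)=-86
  refund: ids {1, 4, 9} → MAX(amount)=195, ROUND(AVG(amount), 2)=27.67
  transfer: ids {2, 5, 6, 8, 10} → MAX(amount)=271, ROUND(AVG(amount), 2)=86.2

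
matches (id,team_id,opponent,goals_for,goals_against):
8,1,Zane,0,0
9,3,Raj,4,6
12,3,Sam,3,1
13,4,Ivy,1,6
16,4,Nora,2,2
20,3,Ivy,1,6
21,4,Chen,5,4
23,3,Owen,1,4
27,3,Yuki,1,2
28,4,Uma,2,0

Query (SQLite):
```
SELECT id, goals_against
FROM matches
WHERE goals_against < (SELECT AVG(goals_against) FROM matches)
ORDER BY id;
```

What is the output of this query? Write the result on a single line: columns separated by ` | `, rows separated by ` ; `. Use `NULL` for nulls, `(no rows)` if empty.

Scalar subquery: AVG(goals_against) over all matches rows = 3.1.
Keep rows where goals_against < that value.

8 | 0 ; 12 | 1 ; 16 | 2 ; 27 | 2 ; 28 | 0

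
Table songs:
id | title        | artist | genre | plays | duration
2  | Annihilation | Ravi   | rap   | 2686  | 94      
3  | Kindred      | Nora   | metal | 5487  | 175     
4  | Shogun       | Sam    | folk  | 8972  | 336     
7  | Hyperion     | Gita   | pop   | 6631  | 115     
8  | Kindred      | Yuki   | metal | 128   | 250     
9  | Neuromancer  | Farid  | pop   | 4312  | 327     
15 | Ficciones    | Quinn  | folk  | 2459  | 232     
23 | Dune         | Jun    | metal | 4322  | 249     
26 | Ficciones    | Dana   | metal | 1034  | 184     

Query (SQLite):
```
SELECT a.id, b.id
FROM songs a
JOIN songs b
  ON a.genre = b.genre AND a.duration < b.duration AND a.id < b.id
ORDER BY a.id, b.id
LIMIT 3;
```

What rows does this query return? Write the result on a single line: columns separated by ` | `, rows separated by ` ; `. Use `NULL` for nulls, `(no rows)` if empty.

3 | 8 ; 3 | 23 ; 3 | 26

Pairs (a,b) with same genre, a.duration < b.duration, a.id < b.id.
genre groups: folk:{4,15} metal:{3,8,23,26} pop:{7,9} rap:{2}
Ordered by (a.id, b.id); first 3.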